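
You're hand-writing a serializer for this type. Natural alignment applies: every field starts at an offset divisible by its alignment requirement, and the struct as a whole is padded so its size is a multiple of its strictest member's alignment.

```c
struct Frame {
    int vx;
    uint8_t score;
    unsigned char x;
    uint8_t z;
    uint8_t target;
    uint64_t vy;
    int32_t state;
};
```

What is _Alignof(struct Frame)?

member alignments: vx=4, score=1, x=1, z=1, target=1, vy=8, state=4
max = 8

8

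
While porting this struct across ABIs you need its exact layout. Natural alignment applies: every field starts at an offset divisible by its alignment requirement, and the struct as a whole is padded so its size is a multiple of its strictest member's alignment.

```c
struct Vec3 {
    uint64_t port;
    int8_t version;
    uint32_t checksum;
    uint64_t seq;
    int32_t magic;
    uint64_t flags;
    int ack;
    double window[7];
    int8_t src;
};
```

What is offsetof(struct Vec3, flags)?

port at 0 (size 8, align 8) → ends 8
version at 8 (size 1, align 1) → ends 9
pad 3 to align 4 for checksum
checksum at 12 (size 4, align 4) → ends 16
seq at 16 (size 8, align 8) → ends 24
magic at 24 (size 4, align 4) → ends 28
pad 4 to align 8 for flags
flags at 32 (size 8, align 8) → ends 40

32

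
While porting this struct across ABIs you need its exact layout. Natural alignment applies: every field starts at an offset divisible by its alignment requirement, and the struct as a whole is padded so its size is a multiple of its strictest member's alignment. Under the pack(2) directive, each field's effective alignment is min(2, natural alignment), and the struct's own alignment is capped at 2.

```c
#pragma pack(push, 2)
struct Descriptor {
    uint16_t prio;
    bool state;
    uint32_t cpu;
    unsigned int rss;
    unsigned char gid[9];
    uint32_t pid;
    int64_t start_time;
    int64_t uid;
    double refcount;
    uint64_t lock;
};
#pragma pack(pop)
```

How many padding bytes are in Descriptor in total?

0..2  prio  (2B, 2-aligned)
2..3  state  (1B, 1-aligned)
3..4  -- padding (1B)
4..8  cpu  (4B, 2-aligned)
8..12  rss  (4B, 2-aligned)
12..21  gid  (9B, 1-aligned)
21..22  -- padding (1B)
22..26  pid  (4B, 2-aligned)
26..34  start_time  (8B, 2-aligned)
34..42  uid  (8B, 2-aligned)
42..50  refcount  (8B, 2-aligned)
50..58  lock  (8B, 2-aligned)
sizeof = 58, alignof = 2
data bytes 56, size 58 → padding 2

2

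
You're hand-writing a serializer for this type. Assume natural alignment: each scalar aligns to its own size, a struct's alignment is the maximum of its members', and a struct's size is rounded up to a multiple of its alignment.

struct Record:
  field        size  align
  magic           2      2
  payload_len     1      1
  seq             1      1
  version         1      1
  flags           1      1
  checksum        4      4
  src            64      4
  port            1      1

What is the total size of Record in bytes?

80

magic at 0 (size 2, align 2) → ends 2
payload_len at 2 (size 1, align 1) → ends 3
seq at 3 (size 1, align 1) → ends 4
version at 4 (size 1, align 1) → ends 5
flags at 5 (size 1, align 1) → ends 6
pad 2 to align 4 for checksum
checksum at 8 (size 4, align 4) → ends 12
src at 12 (size 64, align 4) → ends 76
port at 76 (size 1, align 1) → ends 77
tail pad 3 to reach multiple of 4
total 80 bytes, alignment 4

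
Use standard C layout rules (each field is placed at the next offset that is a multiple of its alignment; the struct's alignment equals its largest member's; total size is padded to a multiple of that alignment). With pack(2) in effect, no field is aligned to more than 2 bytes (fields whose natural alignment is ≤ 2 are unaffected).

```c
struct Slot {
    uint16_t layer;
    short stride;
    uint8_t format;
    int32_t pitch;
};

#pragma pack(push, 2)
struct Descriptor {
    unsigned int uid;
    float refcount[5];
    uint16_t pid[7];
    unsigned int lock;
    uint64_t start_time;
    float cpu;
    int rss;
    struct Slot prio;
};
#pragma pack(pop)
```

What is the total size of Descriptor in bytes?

Slot: @0: layer [2B, align 2] → 2; @2: stride [2B, align 2] → 4; @4: format [1B, align 1] → 5; +3 pad (align 4); @8: pitch [4B, align 4] → 12; size 12, align 4
@0: uid [4B, align 2] → 4
@4: refcount [20B, align 2] → 24
@24: pid [14B, align 2] → 38
@38: lock [4B, align 2] → 42
@42: start_time [8B, align 2] → 50
@50: cpu [4B, align 2] → 54
@54: rss [4B, align 2] → 58
@58: prio [12B, align 2] → 70
size 70, align 2

70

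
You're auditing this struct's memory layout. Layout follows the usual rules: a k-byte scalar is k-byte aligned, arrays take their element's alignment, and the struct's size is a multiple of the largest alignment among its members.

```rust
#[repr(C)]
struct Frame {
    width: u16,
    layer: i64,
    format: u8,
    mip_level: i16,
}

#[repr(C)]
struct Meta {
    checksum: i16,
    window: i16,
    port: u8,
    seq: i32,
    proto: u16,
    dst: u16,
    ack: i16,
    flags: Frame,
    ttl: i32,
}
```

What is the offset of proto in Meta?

Frame: @0: width [2B, align 2] → 2; +6 pad (align 8); @8: layer [8B, align 8] → 16; @16: format [1B, align 1] → 17; +1 pad (align 2); @18: mip_level [2B, align 2] → 20; +4 tail pad (align 8); size 24, align 8
@0: checksum [2B, align 2] → 2
@2: window [2B, align 2] → 4
@4: port [1B, align 1] → 5
+3 pad (align 4)
@8: seq [4B, align 4] → 12
@12: proto [2B, align 2] → 14

12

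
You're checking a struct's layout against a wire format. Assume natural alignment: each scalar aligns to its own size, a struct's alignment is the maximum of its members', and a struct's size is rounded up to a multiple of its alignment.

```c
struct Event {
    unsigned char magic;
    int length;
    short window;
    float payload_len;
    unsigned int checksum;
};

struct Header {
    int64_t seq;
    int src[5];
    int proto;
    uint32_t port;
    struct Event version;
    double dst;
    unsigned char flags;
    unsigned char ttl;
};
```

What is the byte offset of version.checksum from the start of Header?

Event: magic at 0 (size 1, align 1) → ends 1; pad 3 to align 4 for length; length at 4 (size 4, align 4) → ends 8; window at 8 (size 2, align 2) → ends 10; pad 2 to align 4 for payload_len; payload_len at 12 (size 4, align 4) → ends 16; checksum at 16 (size 4, align 4) → ends 20; total 20 bytes, alignment 4
seq at 0 (size 8, align 8) → ends 8
src at 8 (size 20, align 4) → ends 28
proto at 28 (size 4, align 4) → ends 32
port at 32 (size 4, align 4) → ends 36
version at 36 (size 20, align 4) → ends 56
within Event: checksum at 16
36 + 16 = 52

52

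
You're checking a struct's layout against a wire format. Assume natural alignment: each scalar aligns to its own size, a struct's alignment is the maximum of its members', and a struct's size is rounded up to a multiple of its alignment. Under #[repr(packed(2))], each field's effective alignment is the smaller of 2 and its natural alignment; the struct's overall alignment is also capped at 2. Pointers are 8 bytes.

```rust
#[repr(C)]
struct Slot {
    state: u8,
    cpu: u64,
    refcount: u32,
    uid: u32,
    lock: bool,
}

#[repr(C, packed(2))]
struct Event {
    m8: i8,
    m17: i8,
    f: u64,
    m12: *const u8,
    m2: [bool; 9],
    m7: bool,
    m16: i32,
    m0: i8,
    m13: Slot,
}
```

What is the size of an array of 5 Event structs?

330

Slot: state at 0 (size 1, align 1) → ends 1; pad 7 to align 8 for cpu; cpu at 8 (size 8, align 8) → ends 16; refcount at 16 (size 4, align 4) → ends 20; uid at 20 (size 4, align 4) → ends 24; lock at 24 (size 1, align 1) → ends 25; tail pad 7 to reach multiple of 8; total 32 bytes, alignment 8
m8 at 0 (size 1, align 1) → ends 1
m17 at 1 (size 1, align 1) → ends 2
f at 2 (size 8, align 2) → ends 10
m12 at 10 (size 8, align 2) → ends 18
m2 at 18 (size 9, align 1) → ends 27
m7 at 27 (size 1, align 1) → ends 28
m16 at 28 (size 4, align 2) → ends 32
m0 at 32 (size 1, align 1) → ends 33
pad 1 to align 2 for m13
m13 at 34 (size 32, align 2) → ends 66
total 66 bytes, alignment 2
array of 5: 5 × 66 = 330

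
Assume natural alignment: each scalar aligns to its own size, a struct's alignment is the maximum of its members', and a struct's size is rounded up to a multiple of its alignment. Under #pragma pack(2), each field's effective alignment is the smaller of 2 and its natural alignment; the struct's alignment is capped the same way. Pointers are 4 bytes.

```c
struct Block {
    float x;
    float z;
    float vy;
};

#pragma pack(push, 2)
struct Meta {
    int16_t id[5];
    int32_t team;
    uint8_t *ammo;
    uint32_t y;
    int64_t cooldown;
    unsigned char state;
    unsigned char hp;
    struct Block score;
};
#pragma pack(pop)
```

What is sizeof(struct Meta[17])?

Block: x at 0 (size 4, align 4) → ends 4; z at 4 (size 4, align 4) → ends 8; vy at 8 (size 4, align 4) → ends 12; total 12 bytes, alignment 4
id at 0 (size 10, align 2) → ends 10
team at 10 (size 4, align 2) → ends 14
ammo at 14 (size 4, align 2) → ends 18
y at 18 (size 4, align 2) → ends 22
cooldown at 22 (size 8, align 2) → ends 30
state at 30 (size 1, align 1) → ends 31
hp at 31 (size 1, align 1) → ends 32
score at 32 (size 12, align 2) → ends 44
total 44 bytes, alignment 2
array of 17: 17 × 44 = 748

748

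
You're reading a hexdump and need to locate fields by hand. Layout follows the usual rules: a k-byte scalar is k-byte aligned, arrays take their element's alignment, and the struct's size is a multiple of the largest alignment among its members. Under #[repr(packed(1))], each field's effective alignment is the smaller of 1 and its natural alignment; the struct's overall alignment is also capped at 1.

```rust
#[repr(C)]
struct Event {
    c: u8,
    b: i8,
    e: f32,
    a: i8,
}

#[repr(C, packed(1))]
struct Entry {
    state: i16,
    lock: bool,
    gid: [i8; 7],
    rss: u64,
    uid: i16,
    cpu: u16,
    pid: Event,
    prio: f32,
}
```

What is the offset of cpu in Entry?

Event: 0..1  c  (1B, 1-aligned); 1..2  b  (1B, 1-aligned); 2..4  -- padding (2B); 4..8  e  (4B, 4-aligned); 8..9  a  (1B, 1-aligned); 9..12  -- tail padding (3B); sizeof = 12, alignof = 4
0..2  state  (2B, 1-aligned)
2..3  lock  (1B, 1-aligned)
3..10  gid  (7B, 1-aligned)
10..18  rss  (8B, 1-aligned)
18..20  uid  (2B, 1-aligned)
20..22  cpu  (2B, 1-aligned)

20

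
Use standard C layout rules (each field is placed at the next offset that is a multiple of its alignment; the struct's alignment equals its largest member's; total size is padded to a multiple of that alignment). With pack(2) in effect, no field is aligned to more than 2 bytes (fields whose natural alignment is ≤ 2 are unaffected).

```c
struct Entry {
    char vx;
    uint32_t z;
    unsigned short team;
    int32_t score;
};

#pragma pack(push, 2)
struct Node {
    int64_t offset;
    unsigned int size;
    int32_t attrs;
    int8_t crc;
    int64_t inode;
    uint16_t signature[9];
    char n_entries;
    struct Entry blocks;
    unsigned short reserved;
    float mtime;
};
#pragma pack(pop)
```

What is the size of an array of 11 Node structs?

748

Entry: vx at 0 (size 1, align 1) → ends 1; pad 3 to align 4 for z; z at 4 (size 4, align 4) → ends 8; team at 8 (size 2, align 2) → ends 10; pad 2 to align 4 for score; score at 12 (size 4, align 4) → ends 16; total 16 bytes, alignment 4
offset at 0 (size 8, align 2) → ends 8
size at 8 (size 4, align 2) → ends 12
attrs at 12 (size 4, align 2) → ends 16
crc at 16 (size 1, align 1) → ends 17
pad 1 to align 2 for inode
inode at 18 (size 8, align 2) → ends 26
signature at 26 (size 18, align 2) → ends 44
n_entries at 44 (size 1, align 1) → ends 45
pad 1 to align 2 for blocks
blocks at 46 (size 16, align 2) → ends 62
reserved at 62 (size 2, align 2) → ends 64
mtime at 64 (size 4, align 2) → ends 68
total 68 bytes, alignment 2
array of 11: 11 × 68 = 748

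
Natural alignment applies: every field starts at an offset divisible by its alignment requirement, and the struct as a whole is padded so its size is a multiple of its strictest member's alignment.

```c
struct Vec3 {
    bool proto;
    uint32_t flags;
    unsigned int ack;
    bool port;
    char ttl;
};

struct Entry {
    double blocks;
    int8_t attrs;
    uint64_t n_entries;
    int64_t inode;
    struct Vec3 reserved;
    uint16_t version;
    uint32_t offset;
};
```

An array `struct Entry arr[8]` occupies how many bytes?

Vec3: proto at 0 (size 1, align 1) → ends 1; pad 3 to align 4 for flags; flags at 4 (size 4, align 4) → ends 8; ack at 8 (size 4, align 4) → ends 12; port at 12 (size 1, align 1) → ends 13; ttl at 13 (size 1, align 1) → ends 14; tail pad 2 to reach multiple of 4; total 16 bytes, alignment 4
blocks at 0 (size 8, align 8) → ends 8
attrs at 8 (size 1, align 1) → ends 9
pad 7 to align 8 for n_entries
n_entries at 16 (size 8, align 8) → ends 24
inode at 24 (size 8, align 8) → ends 32
reserved at 32 (size 16, align 4) → ends 48
version at 48 (size 2, align 2) → ends 50
pad 2 to align 4 for offset
offset at 52 (size 4, align 4) → ends 56
total 56 bytes, alignment 8
array of 8: 8 × 56 = 448

448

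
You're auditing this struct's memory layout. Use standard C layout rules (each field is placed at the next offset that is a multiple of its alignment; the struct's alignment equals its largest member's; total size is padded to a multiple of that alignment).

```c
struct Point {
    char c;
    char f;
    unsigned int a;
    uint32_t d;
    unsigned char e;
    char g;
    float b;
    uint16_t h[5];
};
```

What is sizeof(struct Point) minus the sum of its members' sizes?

6

c at 0 (size 1, align 1) → ends 1
f at 1 (size 1, align 1) → ends 2
pad 2 to align 4 for a
a at 4 (size 4, align 4) → ends 8
d at 8 (size 4, align 4) → ends 12
e at 12 (size 1, align 1) → ends 13
g at 13 (size 1, align 1) → ends 14
pad 2 to align 4 for b
b at 16 (size 4, align 4) → ends 20
h at 20 (size 10, align 2) → ends 30
tail pad 2 to reach multiple of 4
total 32 bytes, alignment 4
data bytes 26, size 32 → padding 6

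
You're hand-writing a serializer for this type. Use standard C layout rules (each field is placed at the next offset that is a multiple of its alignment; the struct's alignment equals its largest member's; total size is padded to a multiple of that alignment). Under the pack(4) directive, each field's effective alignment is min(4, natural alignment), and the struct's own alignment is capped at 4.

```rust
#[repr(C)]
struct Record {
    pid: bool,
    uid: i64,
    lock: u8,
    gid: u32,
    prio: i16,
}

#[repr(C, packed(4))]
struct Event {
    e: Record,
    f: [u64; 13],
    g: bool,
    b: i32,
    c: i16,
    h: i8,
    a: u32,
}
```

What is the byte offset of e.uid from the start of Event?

8

Record: 0..1  pid  (1B, 1-aligned); 1..8  -- padding (7B); 8..16  uid  (8B, 8-aligned); 16..17  lock  (1B, 1-aligned); 17..20  -- padding (3B); 20..24  gid  (4B, 4-aligned); 24..26  prio  (2B, 2-aligned); 26..32  -- tail padding (6B); sizeof = 32, alignof = 8
0..32  e  (32B, 4-aligned)
within Record: uid at 8
0 + 8 = 8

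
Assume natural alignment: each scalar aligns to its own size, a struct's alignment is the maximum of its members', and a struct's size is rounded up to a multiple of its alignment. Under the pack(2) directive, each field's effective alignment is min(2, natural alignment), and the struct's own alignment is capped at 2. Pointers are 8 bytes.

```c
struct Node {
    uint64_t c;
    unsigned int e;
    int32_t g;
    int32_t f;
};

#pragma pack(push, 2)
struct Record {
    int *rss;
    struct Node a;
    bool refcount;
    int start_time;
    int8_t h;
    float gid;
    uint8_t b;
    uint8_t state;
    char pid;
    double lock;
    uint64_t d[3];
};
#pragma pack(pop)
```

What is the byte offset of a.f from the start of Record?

Node: @0: c [8B, align 8] → 8; @8: e [4B, align 4] → 12; @12: g [4B, align 4] → 16; @16: f [4B, align 4] → 20; +4 tail pad (align 8); size 24, align 8
@0: rss [8B, align 2] → 8
@8: a [24B, align 2] → 32
within Node: f at 16
8 + 16 = 24

24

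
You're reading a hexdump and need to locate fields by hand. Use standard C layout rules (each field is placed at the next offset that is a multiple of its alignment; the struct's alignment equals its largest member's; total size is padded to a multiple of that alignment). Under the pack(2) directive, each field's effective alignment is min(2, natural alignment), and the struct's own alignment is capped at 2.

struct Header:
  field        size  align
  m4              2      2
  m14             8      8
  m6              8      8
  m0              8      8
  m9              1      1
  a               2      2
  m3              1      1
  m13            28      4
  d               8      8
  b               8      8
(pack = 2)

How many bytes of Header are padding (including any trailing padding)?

0..2  m4  (2B, 2-aligned)
2..10  m14  (8B, 2-aligned)
10..18  m6  (8B, 2-aligned)
18..26  m0  (8B, 2-aligned)
26..27  m9  (1B, 1-aligned)
27..28  -- padding (1B)
28..30  a  (2B, 2-aligned)
30..31  m3  (1B, 1-aligned)
31..32  -- padding (1B)
32..60  m13  (28B, 2-aligned)
60..68  d  (8B, 2-aligned)
68..76  b  (8B, 2-aligned)
sizeof = 76, alignof = 2
data bytes 74, size 76 → padding 2

2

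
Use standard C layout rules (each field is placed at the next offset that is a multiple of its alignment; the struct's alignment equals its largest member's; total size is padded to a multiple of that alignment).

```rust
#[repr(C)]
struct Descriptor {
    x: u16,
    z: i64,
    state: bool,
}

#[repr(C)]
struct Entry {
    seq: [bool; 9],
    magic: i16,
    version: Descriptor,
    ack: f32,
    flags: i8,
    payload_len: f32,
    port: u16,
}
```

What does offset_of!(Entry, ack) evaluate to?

Descriptor: 0..2  x  (2B, 2-aligned); 2..8  -- padding (6B); 8..16  z  (8B, 8-aligned); 16..17  state  (1B, 1-aligned); 17..24  -- tail padding (7B); sizeof = 24, alignof = 8
0..9  seq  (9B, 1-aligned)
9..10  -- padding (1B)
10..12  magic  (2B, 2-aligned)
12..16  -- padding (4B)
16..40  version  (24B, 8-aligned)
40..44  ack  (4B, 4-aligned)

40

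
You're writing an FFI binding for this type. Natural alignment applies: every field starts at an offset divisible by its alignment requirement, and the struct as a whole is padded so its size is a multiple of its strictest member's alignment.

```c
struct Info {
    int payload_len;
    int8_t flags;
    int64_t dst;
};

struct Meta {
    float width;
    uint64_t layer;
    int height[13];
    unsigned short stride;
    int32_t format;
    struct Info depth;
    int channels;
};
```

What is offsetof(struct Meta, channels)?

Info: payload_len at 0 (size 4, align 4) → ends 4; flags at 4 (size 1, align 1) → ends 5; pad 3 to align 8 for dst; dst at 8 (size 8, align 8) → ends 16; total 16 bytes, alignment 8
width at 0 (size 4, align 4) → ends 4
pad 4 to align 8 for layer
layer at 8 (size 8, align 8) → ends 16
height at 16 (size 52, align 4) → ends 68
stride at 68 (size 2, align 2) → ends 70
pad 2 to align 4 for format
format at 72 (size 4, align 4) → ends 76
pad 4 to align 8 for depth
depth at 80 (size 16, align 8) → ends 96
channels at 96 (size 4, align 4) → ends 100

96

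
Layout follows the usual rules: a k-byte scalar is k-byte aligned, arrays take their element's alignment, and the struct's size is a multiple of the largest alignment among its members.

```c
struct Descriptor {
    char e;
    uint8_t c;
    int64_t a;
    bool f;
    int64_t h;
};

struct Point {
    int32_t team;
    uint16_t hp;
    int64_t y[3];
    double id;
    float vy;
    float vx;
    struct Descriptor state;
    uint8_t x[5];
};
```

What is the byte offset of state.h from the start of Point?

72

Descriptor: @0: e [1B, align 1] → 1; @1: c [1B, align 1] → 2; +6 pad (align 8); @8: a [8B, align 8] → 16; @16: f [1B, align 1] → 17; +7 pad (align 8); @24: h [8B, align 8] → 32; size 32, align 8
@0: team [4B, align 4] → 4
@4: hp [2B, align 2] → 6
+2 pad (align 8)
@8: y [24B, align 8] → 32
@32: id [8B, align 8] → 40
@40: vy [4B, align 4] → 44
@44: vx [4B, align 4] → 48
@48: state [32B, align 8] → 80
within Descriptor: h at 24
48 + 24 = 72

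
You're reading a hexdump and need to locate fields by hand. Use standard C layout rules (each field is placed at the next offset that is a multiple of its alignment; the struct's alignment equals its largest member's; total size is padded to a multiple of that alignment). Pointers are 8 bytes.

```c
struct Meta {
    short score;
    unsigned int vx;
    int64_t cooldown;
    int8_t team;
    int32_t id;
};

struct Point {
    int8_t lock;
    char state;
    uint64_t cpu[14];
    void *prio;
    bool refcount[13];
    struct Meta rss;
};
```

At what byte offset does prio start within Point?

Meta: score at 0 (size 2, align 2) → ends 2; pad 2 to align 4 for vx; vx at 4 (size 4, align 4) → ends 8; cooldown at 8 (size 8, align 8) → ends 16; team at 16 (size 1, align 1) → ends 17; pad 3 to align 4 for id; id at 20 (size 4, align 4) → ends 24; total 24 bytes, alignment 8
lock at 0 (size 1, align 1) → ends 1
state at 1 (size 1, align 1) → ends 2
pad 6 to align 8 for cpu
cpu at 8 (size 112, align 8) → ends 120
prio at 120 (size 8, align 8) → ends 128

120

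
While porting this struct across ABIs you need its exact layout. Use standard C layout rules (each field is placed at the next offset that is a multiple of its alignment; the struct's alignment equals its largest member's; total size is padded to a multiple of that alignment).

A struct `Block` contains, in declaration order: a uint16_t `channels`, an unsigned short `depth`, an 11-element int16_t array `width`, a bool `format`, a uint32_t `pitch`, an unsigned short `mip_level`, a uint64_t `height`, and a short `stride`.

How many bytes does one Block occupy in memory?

channels at 0 (size 2, align 2) → ends 2
depth at 2 (size 2, align 2) → ends 4
width at 4 (size 22, align 2) → ends 26
format at 26 (size 1, align 1) → ends 27
pad 1 to align 4 for pitch
pitch at 28 (size 4, align 4) → ends 32
mip_level at 32 (size 2, align 2) → ends 34
pad 6 to align 8 for height
height at 40 (size 8, align 8) → ends 48
stride at 48 (size 2, align 2) → ends 50
tail pad 6 to reach multiple of 8
total 56 bytes, alignment 8

56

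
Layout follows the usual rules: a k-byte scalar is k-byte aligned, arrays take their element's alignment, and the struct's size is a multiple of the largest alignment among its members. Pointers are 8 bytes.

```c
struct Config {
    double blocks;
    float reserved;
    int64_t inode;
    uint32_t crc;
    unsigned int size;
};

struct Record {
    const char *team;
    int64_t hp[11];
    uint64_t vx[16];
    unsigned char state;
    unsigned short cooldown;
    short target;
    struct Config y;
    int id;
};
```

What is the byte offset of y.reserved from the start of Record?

Config: @0: blocks [8B, align 8] → 8; @8: reserved [4B, align 4] → 12; +4 pad (align 8); @16: inode [8B, align 8] → 24; @24: crc [4B, align 4] → 28; @28: size [4B, align 4] → 32; size 32, align 8
@0: team [8B, align 8] → 8
@8: hp [88B, align 8] → 96
@96: vx [128B, align 8] → 224
@224: state [1B, align 1] → 225
+1 pad (align 2)
@226: cooldown [2B, align 2] → 228
@228: target [2B, align 2] → 230
+2 pad (align 8)
@232: y [32B, align 8] → 264
within Config: reserved at 8
232 + 8 = 240

240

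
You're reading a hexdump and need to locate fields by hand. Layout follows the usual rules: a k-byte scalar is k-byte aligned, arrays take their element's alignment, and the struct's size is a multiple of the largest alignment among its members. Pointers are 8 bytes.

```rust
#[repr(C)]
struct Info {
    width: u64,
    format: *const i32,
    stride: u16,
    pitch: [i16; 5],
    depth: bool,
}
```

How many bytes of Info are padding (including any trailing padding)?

0..8  width  (8B, 8-aligned)
8..16  format  (8B, 8-aligned)
16..18  stride  (2B, 2-aligned)
18..28  pitch  (10B, 2-aligned)
28..29  depth  (1B, 1-aligned)
29..32  -- tail padding (3B)
sizeof = 32, alignof = 8
data bytes 29, size 32 → padding 3

3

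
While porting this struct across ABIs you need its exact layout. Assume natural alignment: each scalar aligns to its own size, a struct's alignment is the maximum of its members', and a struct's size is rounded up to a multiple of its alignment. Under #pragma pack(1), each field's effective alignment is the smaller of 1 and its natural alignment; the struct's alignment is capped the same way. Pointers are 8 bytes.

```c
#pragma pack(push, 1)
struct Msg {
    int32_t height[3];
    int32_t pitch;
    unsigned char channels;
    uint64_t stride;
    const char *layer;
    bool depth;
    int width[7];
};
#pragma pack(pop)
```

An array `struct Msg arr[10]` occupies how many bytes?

height at 0 (size 12, align 1) → ends 12
pitch at 12 (size 4, align 1) → ends 16
channels at 16 (size 1, align 1) → ends 17
stride at 17 (size 8, align 1) → ends 25
layer at 25 (size 8, align 1) → ends 33
depth at 33 (size 1, align 1) → ends 34
width at 34 (size 28, align 1) → ends 62
total 62 bytes, alignment 1
array of 10: 10 × 62 = 620

620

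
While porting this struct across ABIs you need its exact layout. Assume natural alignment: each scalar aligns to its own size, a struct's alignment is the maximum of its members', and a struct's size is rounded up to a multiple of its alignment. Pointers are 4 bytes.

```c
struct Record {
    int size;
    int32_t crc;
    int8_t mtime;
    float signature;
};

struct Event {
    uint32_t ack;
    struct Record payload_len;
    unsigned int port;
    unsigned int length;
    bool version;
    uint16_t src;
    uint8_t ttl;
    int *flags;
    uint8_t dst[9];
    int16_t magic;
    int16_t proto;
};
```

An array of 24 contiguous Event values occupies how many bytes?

1344

Record: size at 0 (size 4, align 4) → ends 4; crc at 4 (size 4, align 4) → ends 8; mtime at 8 (size 1, align 1) → ends 9; pad 3 to align 4 for signature; signature at 12 (size 4, align 4) → ends 16; total 16 bytes, alignment 4
ack at 0 (size 4, align 4) → ends 4
payload_len at 4 (size 16, align 4) → ends 20
port at 20 (size 4, align 4) → ends 24
length at 24 (size 4, align 4) → ends 28
version at 28 (size 1, align 1) → ends 29
pad 1 to align 2 for src
src at 30 (size 2, align 2) → ends 32
ttl at 32 (size 1, align 1) → ends 33
pad 3 to align 4 for flags
flags at 36 (size 4, align 4) → ends 40
dst at 40 (size 9, align 1) → ends 49
pad 1 to align 2 for magic
magic at 50 (size 2, align 2) → ends 52
proto at 52 (size 2, align 2) → ends 54
tail pad 2 to reach multiple of 4
total 56 bytes, alignment 4
array of 24: 24 × 56 = 1344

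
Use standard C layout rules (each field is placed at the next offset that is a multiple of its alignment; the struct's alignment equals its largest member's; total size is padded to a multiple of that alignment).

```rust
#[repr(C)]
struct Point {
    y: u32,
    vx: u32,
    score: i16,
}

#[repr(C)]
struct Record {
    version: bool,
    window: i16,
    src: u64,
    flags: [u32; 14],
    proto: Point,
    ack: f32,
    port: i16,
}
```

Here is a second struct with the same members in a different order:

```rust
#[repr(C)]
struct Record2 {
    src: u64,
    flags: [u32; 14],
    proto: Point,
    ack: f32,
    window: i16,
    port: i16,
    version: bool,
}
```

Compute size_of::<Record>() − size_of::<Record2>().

Point: 0..4  y  (4B, 4-aligned); 4..8  vx  (4B, 4-aligned); 8..10  score  (2B, 2-aligned); 10..12  -- tail padding (2B); sizeof = 12, alignof = 4
0..1  version  (1B, 1-aligned)
1..2  -- padding (1B)
2..4  window  (2B, 2-aligned)
4..8  -- padding (4B)
8..16  src  (8B, 8-aligned)
16..72  flags  (56B, 4-aligned)
72..84  proto  (12B, 4-aligned)
84..88  ack  (4B, 4-aligned)
88..90  port  (2B, 2-aligned)
90..96  -- tail padding (6B)
sizeof = 96, alignof = 8
— Record2 —
0..8  src  (8B, 8-aligned)
8..64  flags  (56B, 4-aligned)
64..76  proto  (12B, 4-aligned)
76..80  ack  (4B, 4-aligned)
80..82  window  (2B, 2-aligned)
82..84  port  (2B, 2-aligned)
84..85  version  (1B, 1-aligned)
85..88  -- tail padding (3B)
sizeof = 88, alignof = 8
96 − 88 = 8

8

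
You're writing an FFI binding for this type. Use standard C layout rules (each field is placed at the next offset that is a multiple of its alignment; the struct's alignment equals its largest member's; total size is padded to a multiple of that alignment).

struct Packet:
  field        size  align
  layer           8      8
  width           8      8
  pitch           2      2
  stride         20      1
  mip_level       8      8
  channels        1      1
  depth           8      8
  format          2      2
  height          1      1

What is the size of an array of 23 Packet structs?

@0: layer [8B, align 8] → 8
@8: width [8B, align 8] → 16
@16: pitch [2B, align 2] → 18
@18: stride [20B, align 1] → 38
+2 pad (align 8)
@40: mip_level [8B, align 8] → 48
@48: channels [1B, align 1] → 49
+7 pad (align 8)
@56: depth [8B, align 8] → 64
@64: format [2B, align 2] → 66
@66: height [1B, align 1] → 67
+5 tail pad (align 8)
size 72, align 8
array of 23: 23 × 72 = 1656

1656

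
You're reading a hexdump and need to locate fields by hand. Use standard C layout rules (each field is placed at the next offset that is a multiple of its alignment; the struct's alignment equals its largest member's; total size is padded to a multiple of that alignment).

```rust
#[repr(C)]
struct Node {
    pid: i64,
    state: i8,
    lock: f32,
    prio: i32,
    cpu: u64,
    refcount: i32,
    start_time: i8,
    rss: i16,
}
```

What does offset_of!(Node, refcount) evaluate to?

32

@0: pid [8B, align 8] → 8
@8: state [1B, align 1] → 9
+3 pad (align 4)
@12: lock [4B, align 4] → 16
@16: prio [4B, align 4] → 20
+4 pad (align 8)
@24: cpu [8B, align 8] → 32
@32: refcount [4B, align 4] → 36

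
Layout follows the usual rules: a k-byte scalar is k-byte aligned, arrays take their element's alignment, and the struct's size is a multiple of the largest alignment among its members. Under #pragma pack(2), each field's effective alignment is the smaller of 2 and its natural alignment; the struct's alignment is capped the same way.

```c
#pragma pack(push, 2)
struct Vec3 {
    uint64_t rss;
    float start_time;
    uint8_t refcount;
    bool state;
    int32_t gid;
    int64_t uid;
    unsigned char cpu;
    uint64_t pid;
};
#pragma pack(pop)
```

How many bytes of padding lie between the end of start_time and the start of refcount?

0

0..8  rss  (8B, 2-aligned)
8..12  start_time  (4B, 2-aligned)
12..13  refcount  (1B, 1-aligned)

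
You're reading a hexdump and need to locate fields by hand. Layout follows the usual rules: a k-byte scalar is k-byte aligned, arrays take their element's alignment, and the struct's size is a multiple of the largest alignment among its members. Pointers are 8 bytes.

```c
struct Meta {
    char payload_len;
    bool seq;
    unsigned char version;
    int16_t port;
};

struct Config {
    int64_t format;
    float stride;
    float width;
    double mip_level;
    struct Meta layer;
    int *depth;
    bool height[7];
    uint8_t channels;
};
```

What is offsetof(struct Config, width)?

Meta: 0..1  payload_len  (1B, 1-aligned); 1..2  seq  (1B, 1-aligned); 2..3  version  (1B, 1-aligned); 3..4  -- padding (1B); 4..6  port  (2B, 2-aligned); sizeof = 6, alignof = 2
0..8  format  (8B, 8-aligned)
8..12  stride  (4B, 4-aligned)
12..16  width  (4B, 4-aligned)

12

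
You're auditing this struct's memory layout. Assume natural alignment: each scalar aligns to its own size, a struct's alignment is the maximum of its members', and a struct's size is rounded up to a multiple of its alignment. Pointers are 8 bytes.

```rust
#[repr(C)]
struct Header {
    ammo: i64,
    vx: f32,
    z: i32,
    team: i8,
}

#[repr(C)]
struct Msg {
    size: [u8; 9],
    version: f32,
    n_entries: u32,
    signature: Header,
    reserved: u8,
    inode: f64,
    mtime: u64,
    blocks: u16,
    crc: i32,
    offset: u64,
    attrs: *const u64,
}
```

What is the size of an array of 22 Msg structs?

Header: @0: ammo [8B, align 8] → 8; @8: vx [4B, align 4] → 12; @12: z [4B, align 4] → 16; @16: team [1B, align 1] → 17; +7 tail pad (align 8); size 24, align 8
@0: size [9B, align 1] → 9
+3 pad (align 4)
@12: version [4B, align 4] → 16
@16: n_entries [4B, align 4] → 20
+4 pad (align 8)
@24: signature [24B, align 8] → 48
@48: reserved [1B, align 1] → 49
+7 pad (align 8)
@56: inode [8B, align 8] → 64
@64: mtime [8B, align 8] → 72
@72: blocks [2B, align 2] → 74
+2 pad (align 4)
@76: crc [4B, align 4] → 80
@80: offset [8B, align 8] → 88
@88: attrs [8B, align 8] → 96
size 96, align 8
array of 22: 22 × 96 = 2112

2112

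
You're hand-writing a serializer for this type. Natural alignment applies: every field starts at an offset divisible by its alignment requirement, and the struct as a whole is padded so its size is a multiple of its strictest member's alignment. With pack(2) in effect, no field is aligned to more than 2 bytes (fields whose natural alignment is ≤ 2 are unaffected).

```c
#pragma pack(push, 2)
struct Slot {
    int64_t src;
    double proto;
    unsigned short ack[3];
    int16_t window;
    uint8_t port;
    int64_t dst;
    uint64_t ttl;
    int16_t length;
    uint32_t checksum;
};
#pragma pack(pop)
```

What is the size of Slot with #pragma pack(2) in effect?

48

@0: src [8B, align 2] → 8
@8: proto [8B, align 2] → 16
@16: ack [6B, align 2] → 22
@22: window [2B, align 2] → 24
@24: port [1B, align 1] → 25
+1 pad (align 2)
@26: dst [8B, align 2] → 34
@34: ttl [8B, align 2] → 42
@42: length [2B, align 2] → 44
@44: checksum [4B, align 2] → 48
size 48, align 2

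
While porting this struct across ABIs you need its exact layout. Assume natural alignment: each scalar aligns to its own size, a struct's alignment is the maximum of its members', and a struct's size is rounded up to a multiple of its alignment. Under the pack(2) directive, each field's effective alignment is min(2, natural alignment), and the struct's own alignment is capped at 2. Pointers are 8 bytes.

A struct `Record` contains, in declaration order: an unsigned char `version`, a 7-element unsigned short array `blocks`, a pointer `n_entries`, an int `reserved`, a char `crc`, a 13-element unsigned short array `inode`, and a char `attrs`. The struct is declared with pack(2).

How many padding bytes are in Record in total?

version at 0 (size 1, align 1) → ends 1
pad 1 to align 2 for blocks
blocks at 2 (size 14, align 2) → ends 16
n_entries at 16 (size 8, align 2) → ends 24
reserved at 24 (size 4, align 2) → ends 28
crc at 28 (size 1, align 1) → ends 29
pad 1 to align 2 for inode
inode at 30 (size 26, align 2) → ends 56
attrs at 56 (size 1, align 1) → ends 57
tail pad 1 to reach multiple of 2
total 58 bytes, alignment 2
data bytes 55, size 58 → padding 3

3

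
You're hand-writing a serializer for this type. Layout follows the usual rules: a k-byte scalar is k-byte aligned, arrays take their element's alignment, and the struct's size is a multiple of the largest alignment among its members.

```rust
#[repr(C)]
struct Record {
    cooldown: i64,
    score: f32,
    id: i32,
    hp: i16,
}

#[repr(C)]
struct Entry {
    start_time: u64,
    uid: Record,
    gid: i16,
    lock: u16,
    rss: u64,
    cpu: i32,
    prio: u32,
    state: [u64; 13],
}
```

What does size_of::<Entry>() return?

160

Record: cooldown at 0 (size 8, align 8) → ends 8; score at 8 (size 4, align 4) → ends 12; id at 12 (size 4, align 4) → ends 16; hp at 16 (size 2, align 2) → ends 18; tail pad 6 to reach multiple of 8; total 24 bytes, alignment 8
start_time at 0 (size 8, align 8) → ends 8
uid at 8 (size 24, align 8) → ends 32
gid at 32 (size 2, align 2) → ends 34
lock at 34 (size 2, align 2) → ends 36
pad 4 to align 8 for rss
rss at 40 (size 8, align 8) → ends 48
cpu at 48 (size 4, align 4) → ends 52
prio at 52 (size 4, align 4) → ends 56
state at 56 (size 104, align 8) → ends 160
total 160 bytes, alignment 8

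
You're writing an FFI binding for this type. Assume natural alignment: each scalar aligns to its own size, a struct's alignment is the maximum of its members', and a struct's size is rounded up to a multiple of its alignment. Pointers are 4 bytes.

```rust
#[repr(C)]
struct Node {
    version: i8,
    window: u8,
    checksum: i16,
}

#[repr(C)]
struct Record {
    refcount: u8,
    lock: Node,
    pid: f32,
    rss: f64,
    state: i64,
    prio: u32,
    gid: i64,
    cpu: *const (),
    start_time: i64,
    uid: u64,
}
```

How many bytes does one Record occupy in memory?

72 bytes

Node: 0..1  version  (1B, 1-aligned); 1..2  window  (1B, 1-aligned); 2..4  checksum  (2B, 2-aligned); sizeof = 4, alignof = 2
0..1  refcount  (1B, 1-aligned)
1..2  -- padding (1B)
2..6  lock  (4B, 2-aligned)
6..8  -- padding (2B)
8..12  pid  (4B, 4-aligned)
12..16  -- padding (4B)
16..24  rss  (8B, 8-aligned)
24..32  state  (8B, 8-aligned)
32..36  prio  (4B, 4-aligned)
36..40  -- padding (4B)
40..48  gid  (8B, 8-aligned)
48..52  cpu  (4B, 4-aligned)
52..56  -- padding (4B)
56..64  start_time  (8B, 8-aligned)
64..72  uid  (8B, 8-aligned)
sizeof = 72, alignof = 8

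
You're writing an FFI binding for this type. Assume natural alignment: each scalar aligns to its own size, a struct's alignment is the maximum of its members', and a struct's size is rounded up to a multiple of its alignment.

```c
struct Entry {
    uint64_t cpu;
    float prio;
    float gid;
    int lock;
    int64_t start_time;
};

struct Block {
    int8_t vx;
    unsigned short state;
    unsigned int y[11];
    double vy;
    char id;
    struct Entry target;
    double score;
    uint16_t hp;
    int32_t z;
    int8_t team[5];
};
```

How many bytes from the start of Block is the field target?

Entry: cpu at 0 (size 8, align 8) → ends 8; prio at 8 (size 4, align 4) → ends 12; gid at 12 (size 4, align 4) → ends 16; lock at 16 (size 4, align 4) → ends 20; pad 4 to align 8 for start_time; start_time at 24 (size 8, align 8) → ends 32; total 32 bytes, alignment 8
vx at 0 (size 1, align 1) → ends 1
pad 1 to align 2 for state
state at 2 (size 2, align 2) → ends 4
y at 4 (size 44, align 4) → ends 48
vy at 48 (size 8, align 8) → ends 56
id at 56 (size 1, align 1) → ends 57
pad 7 to align 8 for target
target at 64 (size 32, align 8) → ends 96

64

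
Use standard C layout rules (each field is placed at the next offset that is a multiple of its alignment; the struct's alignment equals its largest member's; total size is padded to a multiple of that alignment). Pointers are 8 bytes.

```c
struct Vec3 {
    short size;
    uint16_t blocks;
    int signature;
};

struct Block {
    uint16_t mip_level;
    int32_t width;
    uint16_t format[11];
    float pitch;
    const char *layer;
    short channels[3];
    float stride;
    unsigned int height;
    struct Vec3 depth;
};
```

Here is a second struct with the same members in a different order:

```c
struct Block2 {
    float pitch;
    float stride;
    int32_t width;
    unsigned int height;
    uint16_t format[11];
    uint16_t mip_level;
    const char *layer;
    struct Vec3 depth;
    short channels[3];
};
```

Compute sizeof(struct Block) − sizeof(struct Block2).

8

Vec3: size at 0 (size 2, align 2) → ends 2; blocks at 2 (size 2, align 2) → ends 4; signature at 4 (size 4, align 4) → ends 8; total 8 bytes, alignment 4
mip_level at 0 (size 2, align 2) → ends 2
pad 2 to align 4 for width
width at 4 (size 4, align 4) → ends 8
format at 8 (size 22, align 2) → ends 30
pad 2 to align 4 for pitch
pitch at 32 (size 4, align 4) → ends 36
pad 4 to align 8 for layer
layer at 40 (size 8, align 8) → ends 48
channels at 48 (size 6, align 2) → ends 54
pad 2 to align 4 for stride
stride at 56 (size 4, align 4) → ends 60
height at 60 (size 4, align 4) → ends 64
depth at 64 (size 8, align 4) → ends 72
total 72 bytes, alignment 8
— Block2 —
pitch at 0 (size 4, align 4) → ends 4
stride at 4 (size 4, align 4) → ends 8
width at 8 (size 4, align 4) → ends 12
height at 12 (size 4, align 4) → ends 16
format at 16 (size 22, align 2) → ends 38
mip_level at 38 (size 2, align 2) → ends 40
layer at 40 (size 8, align 8) → ends 48
depth at 48 (size 8, align 4) → ends 56
channels at 56 (size 6, align 2) → ends 62
tail pad 2 to reach multiple of 8
total 64 bytes, alignment 8
72 − 64 = 8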